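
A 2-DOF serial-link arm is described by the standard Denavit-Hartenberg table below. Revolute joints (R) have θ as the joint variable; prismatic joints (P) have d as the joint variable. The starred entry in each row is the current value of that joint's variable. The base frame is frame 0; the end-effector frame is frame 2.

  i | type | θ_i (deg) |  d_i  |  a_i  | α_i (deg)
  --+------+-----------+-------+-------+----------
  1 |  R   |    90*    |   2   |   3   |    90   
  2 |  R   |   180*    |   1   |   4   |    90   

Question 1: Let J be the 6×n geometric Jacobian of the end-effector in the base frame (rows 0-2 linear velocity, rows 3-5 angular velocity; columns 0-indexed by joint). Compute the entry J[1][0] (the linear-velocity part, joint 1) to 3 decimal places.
1.000

axis z_0 = ẑ; lever o_n−o_0 = (1.0000,-1.0000,2.0000)
cross product → J_v[:, 0] = (1.0000,1.0000,-0.0000)
J_ω[:, 0] = z_0
entry J[1][0] = 1.0000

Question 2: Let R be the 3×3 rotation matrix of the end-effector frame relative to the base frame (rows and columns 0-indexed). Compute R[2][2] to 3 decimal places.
1.000

End-effector z-axis (col 2 of R) = (0.0000,0.0000,1.0000)
R[2][2] = 1.0000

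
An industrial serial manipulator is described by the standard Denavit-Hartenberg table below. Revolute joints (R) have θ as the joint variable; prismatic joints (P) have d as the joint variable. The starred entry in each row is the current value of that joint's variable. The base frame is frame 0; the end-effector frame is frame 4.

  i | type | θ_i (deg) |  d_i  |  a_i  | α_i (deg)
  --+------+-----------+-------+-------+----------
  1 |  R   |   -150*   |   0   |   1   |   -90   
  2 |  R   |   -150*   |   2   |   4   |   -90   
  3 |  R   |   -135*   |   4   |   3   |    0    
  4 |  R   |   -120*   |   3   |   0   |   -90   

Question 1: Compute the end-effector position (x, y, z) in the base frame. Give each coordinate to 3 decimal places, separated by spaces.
after link 1: o_1 = (-0.8660, -0.5000, 0.0000)
after link 2: o_2 = (3.1340, -0.5000, 2.0000)
after link 3: o_3 = (0.8716, -4.2557, 4.4034)
after link 4: o_4 = (-0.4274, -5.0057, 7.0015)

-0.427 -5.006 7.002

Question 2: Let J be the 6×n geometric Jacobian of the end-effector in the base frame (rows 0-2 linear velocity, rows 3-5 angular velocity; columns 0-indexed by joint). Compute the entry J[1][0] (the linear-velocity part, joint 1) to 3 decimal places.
axis z_0 = ẑ; lever o_n−o_0 = (-0.4274,-5.0057,7.0015)
cross product → J_v[:, 0] = (5.0057,-0.4274,0.0000)
J_ω[:, 0] = z_0
entry J[1][0] = -0.4274

-0.427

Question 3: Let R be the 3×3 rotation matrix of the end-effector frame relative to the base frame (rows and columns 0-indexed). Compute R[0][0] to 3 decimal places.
End-effector x-axis (col 0 of R) = (-0.6771,0.7244,-0.1294)
R[0][0] = -0.6771

-0.677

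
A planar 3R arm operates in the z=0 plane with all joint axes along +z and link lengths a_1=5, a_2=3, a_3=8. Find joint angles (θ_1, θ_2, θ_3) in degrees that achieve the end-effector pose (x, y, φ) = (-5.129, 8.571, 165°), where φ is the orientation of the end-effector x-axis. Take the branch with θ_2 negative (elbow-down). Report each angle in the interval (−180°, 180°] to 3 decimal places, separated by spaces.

89.993 -59.983 134.990

wrist centre = target − a_3·(cos φ, sin φ) = (2.5984, 6.5004)
cos θ_2 = (49.0075−5²−3²)/(2·5·3) = 0.5003; θ_2 = -59.9834° (elbow-down)
β = atan2(6.5004,2.5984) = 68.2121°; ψ = atan2(-2.5976,6.5008) = -21.7812°
θ_1 = β − ψ = 89.9933°
θ_3 = φ − θ_1 − θ_2 = 134.9901° (wrapped to (-180°,180°])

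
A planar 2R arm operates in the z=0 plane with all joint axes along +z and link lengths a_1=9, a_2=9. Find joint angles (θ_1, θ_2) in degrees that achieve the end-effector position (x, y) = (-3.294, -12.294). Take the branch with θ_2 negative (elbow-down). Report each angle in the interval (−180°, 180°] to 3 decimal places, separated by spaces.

cos θ_2 = (161.9929−9²−9²)/(2·9·9) = -0.0000; θ_2 = -90.0025° (elbow-down)
β = atan2(-12.2940,-3.2940) = -104.9993°; ψ = atan2(-9.0000,8.9996) = -45.0013°
θ_1 = β − ψ = -59.9980°

-59.998 -90.003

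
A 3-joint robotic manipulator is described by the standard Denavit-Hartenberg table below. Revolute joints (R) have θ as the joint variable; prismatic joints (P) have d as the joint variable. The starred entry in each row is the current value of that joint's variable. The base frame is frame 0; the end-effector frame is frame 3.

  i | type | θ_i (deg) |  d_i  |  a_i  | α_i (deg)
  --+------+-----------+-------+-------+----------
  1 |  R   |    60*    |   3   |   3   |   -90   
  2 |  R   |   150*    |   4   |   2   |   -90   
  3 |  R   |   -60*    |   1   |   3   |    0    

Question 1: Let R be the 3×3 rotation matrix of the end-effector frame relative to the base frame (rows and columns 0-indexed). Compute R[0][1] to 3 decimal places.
0.058

End-effector y-axis (col 1 of R) = (0.0580,-0.8995,-0.4330)
R[0][1] = 0.0580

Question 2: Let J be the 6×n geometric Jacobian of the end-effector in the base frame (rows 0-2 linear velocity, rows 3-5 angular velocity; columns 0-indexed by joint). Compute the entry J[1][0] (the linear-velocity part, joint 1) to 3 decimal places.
axis z_0 = ẑ; lever o_n−o_0 = (-5.9796,2.8391,2.1160)
cross product → J_v[:, 0] = (-2.8391,-5.9796,0.0000)
J_ω[:, 0] = z_0
entry J[1][0] = -5.9796

-5.980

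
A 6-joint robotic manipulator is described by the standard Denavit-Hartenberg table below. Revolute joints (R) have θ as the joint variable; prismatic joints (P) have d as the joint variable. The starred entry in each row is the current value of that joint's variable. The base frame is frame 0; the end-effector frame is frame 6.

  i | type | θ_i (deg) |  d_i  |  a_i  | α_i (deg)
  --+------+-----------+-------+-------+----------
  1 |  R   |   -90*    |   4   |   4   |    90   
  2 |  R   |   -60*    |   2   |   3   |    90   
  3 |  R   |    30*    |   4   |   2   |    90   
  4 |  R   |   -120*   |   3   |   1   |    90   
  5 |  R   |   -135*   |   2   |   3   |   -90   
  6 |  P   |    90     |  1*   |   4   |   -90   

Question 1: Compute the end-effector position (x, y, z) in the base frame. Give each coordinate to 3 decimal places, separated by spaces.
-3.821 -4.340 -3.306

after link 1: o_1 = (0.0000, -4.0000, 4.0000)
after link 2: o_2 = (-2.0000, -5.5000, 1.4019)
after link 3: o_3 = (-3.0000, -2.9019, -2.0981)
after link 4: o_4 = (-0.1519, -4.1854, -2.5891)
after link 5: o_5 = (-1.6533, -0.9074, -2.5856)
after link 6: o_6 = (-3.8210, -4.3399, -3.3061)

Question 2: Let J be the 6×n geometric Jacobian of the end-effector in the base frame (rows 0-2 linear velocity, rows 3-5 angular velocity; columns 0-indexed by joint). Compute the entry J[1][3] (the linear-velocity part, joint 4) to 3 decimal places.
1.402

axis z_3 = (0.8660,-0.2500,-0.4330); lever o_n−o_3 = (-0.8210,-1.4379,-1.2080)
cross product → J_v[:, 3] = (-0.3206,1.4017,-1.4505)
J_ω[:, 3] = z_3
entry J[1][3] = 1.4017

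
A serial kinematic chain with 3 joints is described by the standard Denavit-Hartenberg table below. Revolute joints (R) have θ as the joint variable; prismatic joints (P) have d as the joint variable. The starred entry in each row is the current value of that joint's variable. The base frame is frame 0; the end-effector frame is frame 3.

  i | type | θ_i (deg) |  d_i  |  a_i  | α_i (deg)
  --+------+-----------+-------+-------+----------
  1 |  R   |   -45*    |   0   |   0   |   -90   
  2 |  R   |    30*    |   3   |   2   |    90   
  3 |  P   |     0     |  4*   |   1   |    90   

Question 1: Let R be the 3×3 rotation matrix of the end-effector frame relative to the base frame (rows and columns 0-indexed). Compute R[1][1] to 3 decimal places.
-0.354

End-effector y-axis (col 1 of R) = (0.3536,-0.3536,0.8660)
R[1][1] = -0.3536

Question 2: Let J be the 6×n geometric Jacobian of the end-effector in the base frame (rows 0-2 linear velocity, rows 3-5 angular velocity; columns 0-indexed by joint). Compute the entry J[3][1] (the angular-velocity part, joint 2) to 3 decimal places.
0.707

axis z_1 = (0.7071,0.7071,0.0000); lever o_n−o_1 = (5.3727,-1.1300,1.9641)
cross product → J_v[:, 1] = (1.3888,-1.3888,-4.5981)
J_ω[:, 1] = z_1
entry J[3][1] = 0.7071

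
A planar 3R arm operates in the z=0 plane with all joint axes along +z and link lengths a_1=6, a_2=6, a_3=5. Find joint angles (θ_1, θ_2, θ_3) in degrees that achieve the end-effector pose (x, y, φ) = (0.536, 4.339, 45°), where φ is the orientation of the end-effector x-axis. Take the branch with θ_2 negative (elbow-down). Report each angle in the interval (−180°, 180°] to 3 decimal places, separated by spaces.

wrist centre = target − a_3·(cos φ, sin φ) = (-2.9995, 0.8035)
cos θ_2 = (9.6428−6²−6²)/(2·6·6) = -0.8661; θ_2 = -150.0054° (elbow-down)
β = atan2(0.8035,-2.9995) = 165.0046°; ψ = atan2(-2.9995,0.8036) = -75.0027°
θ_1 = β − ψ = 240.0073°
θ_3 = φ − θ_1 − θ_2 = -45.0019° (wrapped to (-180°,180°])

-119.993 -150.005 -45.002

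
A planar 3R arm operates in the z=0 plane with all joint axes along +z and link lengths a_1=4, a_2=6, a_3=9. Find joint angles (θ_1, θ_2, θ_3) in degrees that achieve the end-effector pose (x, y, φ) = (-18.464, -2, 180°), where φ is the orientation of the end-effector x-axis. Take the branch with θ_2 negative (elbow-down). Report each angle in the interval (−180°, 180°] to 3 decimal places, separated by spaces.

wrist centre = target − a_3·(cos φ, sin φ) = (-9.4640, -2.0000)
cos θ_2 = (93.5673−4²−6²)/(2·4·6) = 0.8660; θ_2 = -30.0046° (elbow-down)
β = atan2(-2.0000,-9.4640) = -168.0674°; ψ = atan2(-3.0004,9.1959) = -18.0703°
θ_1 = β − ψ = -149.9971°
θ_3 = φ − θ_1 − θ_2 = 0.0017° (wrapped to (-180°,180°])

-149.997 -30.005 0.002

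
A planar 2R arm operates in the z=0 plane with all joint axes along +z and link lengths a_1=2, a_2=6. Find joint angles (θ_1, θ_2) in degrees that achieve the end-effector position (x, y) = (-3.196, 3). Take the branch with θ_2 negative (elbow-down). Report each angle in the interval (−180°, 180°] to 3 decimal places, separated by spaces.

cos θ_2 = (19.2144−2²−6²)/(2·2·6) = -0.8661; θ_2 = -150.0047° (elbow-down)
β = atan2(3.0000,-3.1960) = 136.8119°; ψ = atan2(-2.9996,-3.1964) = -136.8194°
θ_1 = β − ψ = 273.6313°

-86.369 -150.005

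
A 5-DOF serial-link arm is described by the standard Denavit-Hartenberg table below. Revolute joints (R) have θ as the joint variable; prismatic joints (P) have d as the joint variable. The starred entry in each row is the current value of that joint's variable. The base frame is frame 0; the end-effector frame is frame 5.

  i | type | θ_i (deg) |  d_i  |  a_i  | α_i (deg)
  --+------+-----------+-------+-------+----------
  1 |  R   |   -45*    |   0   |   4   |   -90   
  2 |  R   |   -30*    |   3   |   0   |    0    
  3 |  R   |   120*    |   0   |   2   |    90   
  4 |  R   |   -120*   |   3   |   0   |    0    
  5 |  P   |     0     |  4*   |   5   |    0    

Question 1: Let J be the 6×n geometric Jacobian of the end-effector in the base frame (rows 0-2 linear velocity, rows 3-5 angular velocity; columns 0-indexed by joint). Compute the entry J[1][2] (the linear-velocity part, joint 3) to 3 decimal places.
axis z_2 = (0.7071,0.7071,0.0000); lever o_n−o_2 = (1.8879,-8.0116,0.5000)
cross product → J_v[:, 2] = (0.3536,-0.3536,-7.0000)
J_ω[:, 2] = z_2
entry J[1][2] = -0.3536

-0.354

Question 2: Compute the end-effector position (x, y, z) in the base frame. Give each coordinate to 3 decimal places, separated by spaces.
after link 1: o_1 = (2.8284, -2.8284, 0.0000)
after link 2: o_2 = (4.9497, -0.7071, 0.0000)
after link 3: o_3 = (4.9497, -0.7071, -2.0000)
after link 4: o_4 = (7.0711, -2.8284, -2.0000)
after link 5: o_5 = (6.8376, -8.7187, 0.5000)

6.838 -8.719 0.500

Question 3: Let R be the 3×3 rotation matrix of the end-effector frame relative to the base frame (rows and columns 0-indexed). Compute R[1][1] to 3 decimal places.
-0.354

End-effector y-axis (col 1 of R) = (-0.3536,-0.3536,-0.8660)
R[1][1] = -0.3536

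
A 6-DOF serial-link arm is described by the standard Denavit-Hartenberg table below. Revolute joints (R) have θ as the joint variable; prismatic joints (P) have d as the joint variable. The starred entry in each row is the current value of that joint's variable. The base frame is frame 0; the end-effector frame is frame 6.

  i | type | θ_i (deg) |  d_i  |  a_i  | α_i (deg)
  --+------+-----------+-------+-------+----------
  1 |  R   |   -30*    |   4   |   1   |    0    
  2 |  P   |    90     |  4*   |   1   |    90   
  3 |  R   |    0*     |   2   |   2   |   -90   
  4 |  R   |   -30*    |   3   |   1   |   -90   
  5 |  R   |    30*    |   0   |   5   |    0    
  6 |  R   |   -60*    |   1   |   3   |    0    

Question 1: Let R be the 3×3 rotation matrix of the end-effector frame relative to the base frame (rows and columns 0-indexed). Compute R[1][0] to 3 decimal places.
0.433

End-effector x-axis (col 0 of R) = (0.7500,0.4330,0.5000)
R[1][0] = 0.4330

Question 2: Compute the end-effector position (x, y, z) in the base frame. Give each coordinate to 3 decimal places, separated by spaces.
10.464 5.928 10.000

after link 1: o_1 = (0.8660, -0.5000, 4.0000)
after link 2: o_2 = (1.3660, 0.3660, 8.0000)
after link 3: o_3 = (4.0981, 1.0981, 8.0000)
after link 4: o_4 = (4.9641, 1.5981, 11.0000)
after link 5: o_5 = (8.7141, 3.7631, 8.5000)
after link 6: o_6 = (10.4641, 5.9282, 10.0000)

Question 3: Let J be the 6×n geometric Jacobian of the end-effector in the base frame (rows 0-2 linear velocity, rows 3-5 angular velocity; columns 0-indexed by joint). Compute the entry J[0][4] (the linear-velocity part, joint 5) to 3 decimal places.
-0.866

axis z_4 = (-0.5000,0.8660,0.0000); lever o_n−o_4 = (5.5000,4.3301,-1.0000)
cross product → J_v[:, 4] = (-0.8660,-0.5000,-6.9282)
J_ω[:, 4] = z_4
entry J[0][4] = -0.8660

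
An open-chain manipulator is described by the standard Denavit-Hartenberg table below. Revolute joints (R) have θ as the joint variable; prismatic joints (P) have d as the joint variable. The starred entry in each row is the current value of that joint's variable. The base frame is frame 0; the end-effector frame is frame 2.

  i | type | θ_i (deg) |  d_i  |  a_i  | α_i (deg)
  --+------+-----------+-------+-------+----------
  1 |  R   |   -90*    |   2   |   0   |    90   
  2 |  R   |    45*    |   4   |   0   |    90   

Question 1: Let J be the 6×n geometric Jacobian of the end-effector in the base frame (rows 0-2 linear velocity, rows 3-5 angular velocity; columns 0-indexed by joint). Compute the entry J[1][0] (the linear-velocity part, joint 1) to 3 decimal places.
axis z_0 = ẑ; lever o_n−o_0 = (-4.0000,-0.0000,2.0000)
cross product → J_v[:, 0] = (0.0000,-4.0000,0.0000)
J_ω[:, 0] = z_0
entry J[1][0] = -4.0000

-4.000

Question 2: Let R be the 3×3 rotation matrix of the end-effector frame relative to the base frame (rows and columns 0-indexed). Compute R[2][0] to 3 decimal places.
End-effector x-axis (col 0 of R) = (0.0000,-0.7071,0.7071)
R[2][0] = 0.7071

0.707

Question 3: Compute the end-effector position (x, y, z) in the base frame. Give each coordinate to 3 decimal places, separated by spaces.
after link 1: o_1 = (0.0000, 0.0000, 2.0000)
after link 2: o_2 = (-4.0000, -0.0000, 2.0000)

-4.000 -0.000 2.000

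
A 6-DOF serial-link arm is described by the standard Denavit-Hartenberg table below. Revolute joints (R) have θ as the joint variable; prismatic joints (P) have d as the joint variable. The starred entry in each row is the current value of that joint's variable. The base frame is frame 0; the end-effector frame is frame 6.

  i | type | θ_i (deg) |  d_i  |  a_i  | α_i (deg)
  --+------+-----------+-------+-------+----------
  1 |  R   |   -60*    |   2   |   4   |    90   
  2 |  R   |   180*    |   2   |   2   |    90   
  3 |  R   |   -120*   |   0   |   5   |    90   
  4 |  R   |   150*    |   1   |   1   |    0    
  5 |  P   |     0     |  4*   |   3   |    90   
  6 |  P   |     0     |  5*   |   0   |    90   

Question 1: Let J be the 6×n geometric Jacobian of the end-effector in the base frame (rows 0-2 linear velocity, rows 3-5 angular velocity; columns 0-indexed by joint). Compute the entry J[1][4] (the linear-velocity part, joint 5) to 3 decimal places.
-1.000

prismatic axis z_4 = (0.0000,-1.0000,-0.0000)
J_v[:, 4] = z_4; J_ω[:, 4] = (0,0,0)
entry J[1][4] = -1.0000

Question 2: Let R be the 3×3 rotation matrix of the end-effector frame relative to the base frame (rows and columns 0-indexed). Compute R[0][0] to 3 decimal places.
End-effector x-axis (col 0 of R) = (-0.8660,-0.0000,0.5000)
R[0][0] = -0.8660

-0.866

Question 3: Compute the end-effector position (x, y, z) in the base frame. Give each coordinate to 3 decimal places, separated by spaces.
after link 1: o_1 = (2.0000, -3.4641, 2.0000)
after link 2: o_2 = (-0.7321, -2.7321, 2.0000)
after link 3: o_3 = (4.2679, -2.7321, 2.0000)
after link 4: o_4 = (3.4019, -3.7321, 2.5000)
after link 5: o_5 = (0.8038, -7.7321, 4.0000)
after link 6: o_6 = (3.3038, -7.7321, 8.3301)

3.304 -7.732 8.330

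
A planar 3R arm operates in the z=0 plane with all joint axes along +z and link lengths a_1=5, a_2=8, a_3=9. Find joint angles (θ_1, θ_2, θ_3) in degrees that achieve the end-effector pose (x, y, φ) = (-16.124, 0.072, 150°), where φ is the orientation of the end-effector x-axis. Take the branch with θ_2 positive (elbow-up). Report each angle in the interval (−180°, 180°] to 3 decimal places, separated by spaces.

wrist centre = target − a_3·(cos φ, sin φ) = (-8.3298, -4.4280)
cos θ_2 = (88.9923−5²−8²)/(2·5·8) = -0.0001; θ_2 = 90.0055° (elbow-up)
β = atan2(-4.4280,-8.3298) = -152.0055°; ψ = atan2(8.0000,4.9992) = 57.9986°
θ_1 = β − ψ = -210.0041°
θ_3 = φ − θ_1 − θ_2 = -90.0015° (wrapped to (-180°,180°])

149.996 90.006 -90.001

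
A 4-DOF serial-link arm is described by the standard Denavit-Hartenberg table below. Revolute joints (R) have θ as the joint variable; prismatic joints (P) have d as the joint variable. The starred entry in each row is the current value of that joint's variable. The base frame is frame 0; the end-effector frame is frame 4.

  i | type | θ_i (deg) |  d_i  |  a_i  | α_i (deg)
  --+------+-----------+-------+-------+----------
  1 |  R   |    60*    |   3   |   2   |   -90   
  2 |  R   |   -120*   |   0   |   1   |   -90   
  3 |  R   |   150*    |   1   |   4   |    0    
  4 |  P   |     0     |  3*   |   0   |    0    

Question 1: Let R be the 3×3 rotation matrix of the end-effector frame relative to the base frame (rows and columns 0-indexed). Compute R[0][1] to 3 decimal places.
End-effector y-axis (col 1 of R) = (-0.6250,0.6495,-0.4330)
R[0][1] = -0.6250

-0.625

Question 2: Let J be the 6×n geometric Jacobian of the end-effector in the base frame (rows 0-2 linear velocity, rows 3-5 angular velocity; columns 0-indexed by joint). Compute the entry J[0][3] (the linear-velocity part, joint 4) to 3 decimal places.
0.433

prismatic axis z_3 = (0.4330,0.7500,0.5000)
J_v[:, 3] = z_3; J_ω[:, 3] = (0,0,0)
entry J[0][3] = 0.4330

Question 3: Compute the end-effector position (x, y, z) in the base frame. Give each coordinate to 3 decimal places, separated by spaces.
after link 1: o_1 = (1.0000, 1.7321, 3.0000)
after link 2: o_2 = (0.7500, 1.2990, 3.8660)
after link 3: o_3 = (3.7811, 2.5490, 1.3660)
after link 4: o_4 = (5.0801, 4.7990, 2.8660)

5.080 4.799 2.866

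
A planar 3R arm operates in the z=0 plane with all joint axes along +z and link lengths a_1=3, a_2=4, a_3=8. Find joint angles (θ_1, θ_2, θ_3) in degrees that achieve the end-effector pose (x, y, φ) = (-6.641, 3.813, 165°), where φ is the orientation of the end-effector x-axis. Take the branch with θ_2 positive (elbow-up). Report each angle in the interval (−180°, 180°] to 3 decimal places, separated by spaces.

-45.001 149.995 60.006

wrist centre = target − a_3·(cos φ, sin φ) = (1.0864, 1.7424)
cos θ_2 = (4.2164−3²−4²)/(2·3·4) = -0.8660; θ_2 = 149.9952° (elbow-up)
β = atan2(1.7424,1.0864) = 58.0567°; ψ = atan2(2.0003,-0.4639) = 103.0579°
θ_1 = β − ψ = -45.0012°
θ_3 = φ − θ_1 − θ_2 = 60.0060° (wrapped to (-180°,180°])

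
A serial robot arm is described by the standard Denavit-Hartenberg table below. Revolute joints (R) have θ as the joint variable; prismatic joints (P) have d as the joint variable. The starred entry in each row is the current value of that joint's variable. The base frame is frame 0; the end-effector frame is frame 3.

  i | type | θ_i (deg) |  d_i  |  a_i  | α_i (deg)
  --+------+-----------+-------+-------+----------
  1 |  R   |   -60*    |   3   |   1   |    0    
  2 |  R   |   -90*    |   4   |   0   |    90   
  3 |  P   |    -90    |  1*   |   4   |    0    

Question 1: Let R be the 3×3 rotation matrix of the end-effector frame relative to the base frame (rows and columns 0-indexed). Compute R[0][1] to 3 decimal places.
-0.866

End-effector y-axis (col 1 of R) = (-0.8660,-0.5000,0.0000)
R[0][1] = -0.8660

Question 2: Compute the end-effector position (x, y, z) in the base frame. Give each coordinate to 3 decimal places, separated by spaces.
-0.000 0.000 3.000

after link 1: o_1 = (0.5000, -0.8660, 3.0000)
after link 2: o_2 = (0.5000, -0.8660, 7.0000)
after link 3: o_3 = (-0.0000, 0.0000, 3.0000)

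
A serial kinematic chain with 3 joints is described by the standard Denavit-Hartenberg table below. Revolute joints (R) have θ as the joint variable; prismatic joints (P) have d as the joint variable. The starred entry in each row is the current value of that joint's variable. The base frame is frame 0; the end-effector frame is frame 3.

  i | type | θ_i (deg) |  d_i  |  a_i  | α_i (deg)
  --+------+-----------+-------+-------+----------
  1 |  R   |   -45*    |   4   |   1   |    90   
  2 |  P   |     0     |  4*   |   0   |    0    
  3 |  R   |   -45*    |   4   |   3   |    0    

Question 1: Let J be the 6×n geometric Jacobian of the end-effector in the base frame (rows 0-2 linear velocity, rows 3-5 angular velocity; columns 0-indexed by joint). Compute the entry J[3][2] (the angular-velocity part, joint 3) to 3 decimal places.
-0.707

axis z_2 = (-0.7071,-0.7071,0.0000); lever o_n−o_2 = (-1.3284,-4.3284,-2.1213)
cross product → J_v[:, 2] = (1.5000,-1.5000,2.1213)
J_ω[:, 2] = z_2
entry J[3][2] = -0.7071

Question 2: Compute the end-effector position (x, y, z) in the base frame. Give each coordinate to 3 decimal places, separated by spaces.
-3.450 -7.864 1.879

after link 1: o_1 = (0.7071, -0.7071, 4.0000)
after link 2: o_2 = (-2.1213, -3.5355, 4.0000)
after link 3: o_3 = (-3.4497, -7.8640, 1.8787)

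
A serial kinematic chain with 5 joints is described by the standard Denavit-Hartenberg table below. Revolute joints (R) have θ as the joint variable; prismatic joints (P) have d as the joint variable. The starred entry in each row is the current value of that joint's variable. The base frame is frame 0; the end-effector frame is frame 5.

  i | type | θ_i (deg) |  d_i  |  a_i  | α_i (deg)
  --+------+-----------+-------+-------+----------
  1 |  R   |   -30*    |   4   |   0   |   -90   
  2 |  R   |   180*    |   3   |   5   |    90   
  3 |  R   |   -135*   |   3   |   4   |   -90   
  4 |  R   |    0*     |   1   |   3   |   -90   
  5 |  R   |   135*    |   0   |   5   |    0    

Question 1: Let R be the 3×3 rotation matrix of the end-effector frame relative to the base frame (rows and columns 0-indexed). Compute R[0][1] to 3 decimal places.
End-effector y-axis (col 1 of R) = (-0.8660,0.5000,-0.0000)
R[0][1] = -0.8660

-0.866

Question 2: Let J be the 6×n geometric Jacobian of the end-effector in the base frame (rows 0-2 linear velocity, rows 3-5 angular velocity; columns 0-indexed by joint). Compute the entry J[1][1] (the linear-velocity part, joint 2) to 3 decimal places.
axis z_1 = (0.5000,0.8660,0.0000); lever o_n−o_1 = (0.5157,2.4079,-3.0000)
cross product → J_v[:, 1] = (-2.5981,1.5000,0.7574)
J_ω[:, 1] = z_1
entry J[1][1] = 1.5000

1.500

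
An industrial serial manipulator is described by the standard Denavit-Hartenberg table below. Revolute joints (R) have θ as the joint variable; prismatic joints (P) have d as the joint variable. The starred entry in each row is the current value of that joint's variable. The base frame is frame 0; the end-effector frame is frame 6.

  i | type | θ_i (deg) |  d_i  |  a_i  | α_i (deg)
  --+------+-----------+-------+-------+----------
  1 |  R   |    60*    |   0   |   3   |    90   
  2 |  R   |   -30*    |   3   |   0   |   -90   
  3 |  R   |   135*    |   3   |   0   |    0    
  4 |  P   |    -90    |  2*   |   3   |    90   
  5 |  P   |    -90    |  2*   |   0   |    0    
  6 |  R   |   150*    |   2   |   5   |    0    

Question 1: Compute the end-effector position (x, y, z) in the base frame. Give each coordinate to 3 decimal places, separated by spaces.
8.421 10.707 4.721

after link 1: o_1 = (1.5000, 2.5981, 0.0000)
after link 2: o_2 = (4.0981, 1.0981, 0.0000)
after link 3: o_3 = (4.8481, 2.3971, 2.5981)
after link 4: o_4 = (4.4295, 5.9148, 3.2695)
after link 5: o_5 = (6.2666, 6.2683, 2.5624)
after link 6: o_6 = (8.4208, 10.7066, 4.7214)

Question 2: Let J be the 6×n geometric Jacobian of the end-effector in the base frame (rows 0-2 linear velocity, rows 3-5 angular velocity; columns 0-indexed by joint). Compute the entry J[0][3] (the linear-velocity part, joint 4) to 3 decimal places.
0.250

prismatic axis z_3 = (0.2500,0.4330,0.8660)
J_v[:, 3] = z_3; J_ω[:, 3] = (0,0,0)
entry J[0][3] = 0.2500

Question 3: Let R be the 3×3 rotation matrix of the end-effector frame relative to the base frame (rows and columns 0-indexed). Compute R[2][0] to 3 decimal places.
End-effector x-axis (col 0 of R) = (0.0634,0.8169,0.5732)
R[2][0] = 0.5732

0.573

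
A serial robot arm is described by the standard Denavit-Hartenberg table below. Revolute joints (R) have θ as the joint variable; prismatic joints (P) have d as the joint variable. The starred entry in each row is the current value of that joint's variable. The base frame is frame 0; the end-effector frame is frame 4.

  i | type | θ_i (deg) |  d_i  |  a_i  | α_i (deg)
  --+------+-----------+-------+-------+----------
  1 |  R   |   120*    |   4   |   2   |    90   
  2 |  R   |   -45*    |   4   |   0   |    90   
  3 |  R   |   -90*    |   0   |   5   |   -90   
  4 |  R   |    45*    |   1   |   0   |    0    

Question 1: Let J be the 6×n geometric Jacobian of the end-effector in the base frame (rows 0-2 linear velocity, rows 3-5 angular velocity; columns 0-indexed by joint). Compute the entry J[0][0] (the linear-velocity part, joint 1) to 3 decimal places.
-1.844

axis z_0 = ẑ; lever o_n−o_0 = (-2.2196,1.8444,3.2929)
cross product → J_v[:, 0] = (-1.8444,-2.2196,0.0000)
J_ω[:, 0] = z_0
entry J[0][0] = -1.8444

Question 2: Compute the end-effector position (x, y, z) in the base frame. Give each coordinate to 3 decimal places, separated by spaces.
after link 1: o_1 = (-1.0000, 1.7321, 4.0000)
after link 2: o_2 = (2.4641, 3.7321, 4.0000)
after link 3: o_3 = (-1.8660, 1.2321, 4.0000)
after link 4: o_4 = (-2.2196, 1.8444, 3.2929)

-2.220 1.844 3.293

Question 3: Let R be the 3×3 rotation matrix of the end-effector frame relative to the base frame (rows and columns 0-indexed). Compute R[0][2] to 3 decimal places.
End-effector z-axis (col 2 of R) = (-0.3536,0.6124,-0.7071)
R[0][2] = -0.3536

-0.354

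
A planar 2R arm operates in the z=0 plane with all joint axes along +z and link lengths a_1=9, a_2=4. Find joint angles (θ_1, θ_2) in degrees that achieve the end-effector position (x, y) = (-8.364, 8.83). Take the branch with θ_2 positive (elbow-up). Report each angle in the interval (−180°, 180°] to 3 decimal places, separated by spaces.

cos θ_2 = (147.9254−9²−4²)/(2·9·4) = 0.7073; θ_2 = 44.9846° (elbow-up)
β = atan2(8.8300,-8.3640) = 133.4475°; ψ = atan2(2.8277,11.8292) = 13.4438°
θ_1 = β − ψ = 120.0037°

120.004 44.985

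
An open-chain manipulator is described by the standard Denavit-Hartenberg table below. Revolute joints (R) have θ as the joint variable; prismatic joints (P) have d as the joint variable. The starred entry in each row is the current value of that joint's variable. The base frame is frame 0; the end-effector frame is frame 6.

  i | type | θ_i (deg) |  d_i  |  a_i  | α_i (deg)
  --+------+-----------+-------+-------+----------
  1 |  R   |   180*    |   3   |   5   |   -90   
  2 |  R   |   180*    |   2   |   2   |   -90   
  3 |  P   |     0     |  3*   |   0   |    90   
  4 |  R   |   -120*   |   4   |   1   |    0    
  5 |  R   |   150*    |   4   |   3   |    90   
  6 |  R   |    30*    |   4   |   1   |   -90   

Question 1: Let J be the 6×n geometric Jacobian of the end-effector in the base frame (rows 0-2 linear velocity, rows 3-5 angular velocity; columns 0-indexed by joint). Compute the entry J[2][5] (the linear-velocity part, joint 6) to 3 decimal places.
axis z_5 = (0.5000,-0.0000,-0.8660); lever o_n−o_5 = (2.7500,-0.5000,-3.0311)
cross product → J_v[:, 5] = (-0.4330,-0.8660,-0.2500)
J_ω[:, 5] = z_5
entry J[2][5] = -0.2500

-0.250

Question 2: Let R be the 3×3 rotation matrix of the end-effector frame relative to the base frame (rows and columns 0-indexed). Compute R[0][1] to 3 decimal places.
End-effector y-axis (col 1 of R) = (-0.5000,0.0000,0.8660)
R[0][1] = -0.5000

-0.500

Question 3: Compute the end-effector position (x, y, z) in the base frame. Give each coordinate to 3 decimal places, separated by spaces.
1.848 -10.500 3.603

after link 1: o_1 = (-5.0000, 0.0000, 3.0000)
after link 2: o_2 = (-3.0000, -2.0000, 3.0000)
after link 3: o_3 = (-3.0000, -2.0000, 6.0000)
after link 4: o_4 = (-3.5000, -6.0000, 5.1340)
after link 5: o_5 = (-0.9019, -10.0000, 6.6340)
after link 6: o_6 = (1.8481, -10.5000, 3.6029)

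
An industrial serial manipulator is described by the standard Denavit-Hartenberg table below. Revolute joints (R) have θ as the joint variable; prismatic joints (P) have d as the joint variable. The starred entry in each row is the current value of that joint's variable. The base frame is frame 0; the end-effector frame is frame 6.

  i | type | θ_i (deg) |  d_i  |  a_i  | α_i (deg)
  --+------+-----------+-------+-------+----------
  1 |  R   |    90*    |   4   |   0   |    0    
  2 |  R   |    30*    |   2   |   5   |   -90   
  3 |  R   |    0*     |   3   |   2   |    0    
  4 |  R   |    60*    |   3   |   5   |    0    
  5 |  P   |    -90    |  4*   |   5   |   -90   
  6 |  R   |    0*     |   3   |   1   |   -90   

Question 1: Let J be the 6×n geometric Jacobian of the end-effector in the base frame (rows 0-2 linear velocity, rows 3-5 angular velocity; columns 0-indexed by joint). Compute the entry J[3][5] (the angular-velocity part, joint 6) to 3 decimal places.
-0.250

axis z_5 = (-0.2500,0.4330,-0.8660); lever o_n−o_5 = (-1.1830,2.0490,-2.0981)
cross product → J_v[:, 5] = (0.8660,0.5000,-0.0000)
J_ω[:, 5] = z_5
entry J[3][5] = -0.2500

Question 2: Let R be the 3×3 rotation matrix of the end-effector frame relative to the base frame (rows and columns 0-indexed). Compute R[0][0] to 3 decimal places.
End-effector x-axis (col 0 of R) = (-0.4330,0.7500,0.5000)
R[0][0] = -0.4330

-0.433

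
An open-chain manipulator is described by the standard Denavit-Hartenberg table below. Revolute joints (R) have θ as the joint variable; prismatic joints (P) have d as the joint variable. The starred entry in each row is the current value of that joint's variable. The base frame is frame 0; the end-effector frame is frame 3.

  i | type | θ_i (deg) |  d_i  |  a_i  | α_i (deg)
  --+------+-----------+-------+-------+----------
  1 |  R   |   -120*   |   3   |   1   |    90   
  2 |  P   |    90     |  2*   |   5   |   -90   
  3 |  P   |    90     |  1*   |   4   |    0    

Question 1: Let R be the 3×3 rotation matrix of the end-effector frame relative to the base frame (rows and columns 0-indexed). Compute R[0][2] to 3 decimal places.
0.500

End-effector z-axis (col 2 of R) = (0.5000,0.8660,0.0000)
R[0][2] = 0.5000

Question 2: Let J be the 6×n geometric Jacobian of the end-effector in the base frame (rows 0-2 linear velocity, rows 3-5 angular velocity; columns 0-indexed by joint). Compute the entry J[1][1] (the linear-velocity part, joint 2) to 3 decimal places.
0.500

prismatic axis z_1 = (-0.8660,0.5000,0.0000)
J_v[:, 1] = z_1; J_ω[:, 1] = (0,0,0)
entry J[1][1] = 0.5000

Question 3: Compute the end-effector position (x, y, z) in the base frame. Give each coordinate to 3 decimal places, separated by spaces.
1.732 -1.000 8.000

after link 1: o_1 = (-0.5000, -0.8660, 3.0000)
after link 2: o_2 = (-2.2321, 0.1340, 8.0000)
after link 3: o_3 = (1.7321, -1.0000, 8.0000)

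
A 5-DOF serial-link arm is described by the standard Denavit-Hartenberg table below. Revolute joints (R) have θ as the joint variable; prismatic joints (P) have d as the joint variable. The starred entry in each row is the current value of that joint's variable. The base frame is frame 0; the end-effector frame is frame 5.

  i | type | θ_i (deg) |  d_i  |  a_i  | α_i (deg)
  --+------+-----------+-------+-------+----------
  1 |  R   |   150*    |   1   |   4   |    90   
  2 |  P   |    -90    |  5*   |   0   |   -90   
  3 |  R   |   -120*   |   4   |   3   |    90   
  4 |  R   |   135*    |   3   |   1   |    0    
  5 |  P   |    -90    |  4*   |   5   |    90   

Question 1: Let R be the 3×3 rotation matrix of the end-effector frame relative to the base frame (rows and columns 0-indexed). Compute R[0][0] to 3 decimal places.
End-effector x-axis (col 0 of R) = (-0.3062,0.8839,0.3536)
R[0][0] = -0.3062

-0.306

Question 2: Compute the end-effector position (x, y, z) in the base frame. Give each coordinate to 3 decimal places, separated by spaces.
after link 1: o_1 = (-3.4641, 2.0000, 1.0000)
after link 2: o_2 = (-0.9641, 6.3301, 1.0000)
after link 3: o_3 = (-3.1292, 10.5801, 2.5000)
after link 4: o_4 = (-4.7977, 9.1043, 4.7445)
after link 5: o_5 = (-7.3287, 11.7917, 9.9764)

-7.329 11.792 9.976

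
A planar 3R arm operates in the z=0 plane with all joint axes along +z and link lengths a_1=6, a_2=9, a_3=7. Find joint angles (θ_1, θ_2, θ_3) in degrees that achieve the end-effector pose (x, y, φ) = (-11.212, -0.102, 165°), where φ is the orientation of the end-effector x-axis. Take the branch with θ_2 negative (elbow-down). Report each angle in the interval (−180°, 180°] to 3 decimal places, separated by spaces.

-44.995 -150.000 -0.006

wrist centre = target − a_3·(cos φ, sin φ) = (-4.4505, -1.9137)
cos θ_2 = (23.4695−6²−9²)/(2·6·9) = -0.8660; θ_2 = -149.9997° (elbow-down)
β = atan2(-1.9137,-4.4505) = -156.7322°; ψ = atan2(-4.5000,-1.7942) = -111.7377°
θ_1 = β − ψ = -44.9945°
θ_3 = φ − θ_1 − θ_2 = -0.0057° (wrapped to (-180°,180°])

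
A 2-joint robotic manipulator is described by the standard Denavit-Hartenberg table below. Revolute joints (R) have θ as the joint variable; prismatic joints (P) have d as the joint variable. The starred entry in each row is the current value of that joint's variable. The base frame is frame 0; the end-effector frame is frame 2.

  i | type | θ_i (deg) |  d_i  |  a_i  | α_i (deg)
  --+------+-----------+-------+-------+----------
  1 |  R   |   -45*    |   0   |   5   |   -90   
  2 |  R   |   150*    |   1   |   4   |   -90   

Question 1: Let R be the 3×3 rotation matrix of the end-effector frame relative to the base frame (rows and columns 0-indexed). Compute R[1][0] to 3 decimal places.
End-effector x-axis (col 0 of R) = (-0.6124,0.6124,-0.5000)
R[1][0] = 0.6124

0.612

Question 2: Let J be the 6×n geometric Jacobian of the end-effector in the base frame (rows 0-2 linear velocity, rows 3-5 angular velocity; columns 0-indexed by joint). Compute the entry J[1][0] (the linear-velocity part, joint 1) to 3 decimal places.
axis z_0 = ẑ; lever o_n−o_0 = (1.7932,-0.3789,-2.0000)
cross product → J_v[:, 0] = (0.3789,1.7932,-0.0000)
J_ω[:, 0] = z_0
entry J[1][0] = 1.7932

1.793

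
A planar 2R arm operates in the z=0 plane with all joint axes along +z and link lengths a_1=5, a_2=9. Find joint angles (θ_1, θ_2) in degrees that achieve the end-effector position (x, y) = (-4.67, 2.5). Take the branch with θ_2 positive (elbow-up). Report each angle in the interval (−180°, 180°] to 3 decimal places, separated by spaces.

cos θ_2 = (28.0589−5²−9²)/(2·5·9) = -0.8660; θ_2 = 149.9985° (elbow-up)
β = atan2(2.5000,-4.6700) = 151.8384°; ψ = atan2(4.5002,-2.7941) = 121.8355°
θ_1 = β − ψ = 30.0029°

30.003 149.998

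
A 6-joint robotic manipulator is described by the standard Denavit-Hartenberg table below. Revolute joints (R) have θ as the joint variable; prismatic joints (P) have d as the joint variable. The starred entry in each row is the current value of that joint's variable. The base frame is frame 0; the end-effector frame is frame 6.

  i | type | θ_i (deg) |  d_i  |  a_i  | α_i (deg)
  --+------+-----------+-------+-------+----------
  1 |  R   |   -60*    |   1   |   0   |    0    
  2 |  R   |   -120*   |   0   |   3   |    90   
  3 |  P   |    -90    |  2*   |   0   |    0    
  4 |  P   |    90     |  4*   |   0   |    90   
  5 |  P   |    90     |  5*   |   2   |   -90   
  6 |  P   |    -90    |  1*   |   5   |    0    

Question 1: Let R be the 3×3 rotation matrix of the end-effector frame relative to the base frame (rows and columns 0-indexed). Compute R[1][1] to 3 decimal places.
1.000

End-effector y-axis (col 1 of R) = (-0.0000,1.0000,0.0000)
R[1][1] = 1.0000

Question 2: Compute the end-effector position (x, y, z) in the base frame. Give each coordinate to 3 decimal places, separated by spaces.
after link 1: o_1 = (0.0000, 0.0000, 1.0000)
after link 2: o_2 = (-3.0000, -0.0000, 1.0000)
after link 3: o_3 = (-3.0000, 2.0000, 1.0000)
after link 4: o_4 = (-3.0000, 6.0000, 1.0000)
after link 5: o_5 = (-3.0000, 8.0000, -4.0000)
after link 6: o_6 = (-2.0000, 8.0000, -9.0000)

-2.000 8.000 -9.000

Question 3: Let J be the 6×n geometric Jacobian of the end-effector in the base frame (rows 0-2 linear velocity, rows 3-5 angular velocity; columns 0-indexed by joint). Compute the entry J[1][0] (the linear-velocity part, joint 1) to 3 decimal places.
axis z_0 = ẑ; lever o_n−o_0 = (-2.0000,8.0000,-9.0000)
cross product → J_v[:, 0] = (-8.0000,-2.0000,0.0000)
J_ω[:, 0] = z_0
entry J[1][0] = -2.0000

-2.000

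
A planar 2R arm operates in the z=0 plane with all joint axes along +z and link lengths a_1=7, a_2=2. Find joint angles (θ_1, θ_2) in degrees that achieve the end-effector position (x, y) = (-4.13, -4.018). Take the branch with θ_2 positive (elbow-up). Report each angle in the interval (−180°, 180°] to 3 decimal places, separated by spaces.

-149.995 134.999

cos θ_2 = (33.2012−7²−2²)/(2·7·2) = -0.7071; θ_2 = 134.9994° (elbow-up)
β = atan2(-4.0180,-4.1300) = -135.7875°; ψ = atan2(1.4142,5.5858) = 14.2077°
θ_1 = β − ψ = -149.9953°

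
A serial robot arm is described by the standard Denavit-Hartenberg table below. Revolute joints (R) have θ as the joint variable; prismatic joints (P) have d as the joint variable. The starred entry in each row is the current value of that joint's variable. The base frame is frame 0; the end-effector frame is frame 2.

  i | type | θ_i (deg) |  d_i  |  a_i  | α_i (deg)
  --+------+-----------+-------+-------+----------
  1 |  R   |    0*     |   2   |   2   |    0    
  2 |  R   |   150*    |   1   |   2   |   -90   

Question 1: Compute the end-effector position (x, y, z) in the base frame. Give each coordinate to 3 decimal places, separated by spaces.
after link 1: o_1 = (2.0000, 0.0000, 2.0000)
after link 2: o_2 = (0.2679, 1.0000, 3.0000)

0.268 1.000 3.000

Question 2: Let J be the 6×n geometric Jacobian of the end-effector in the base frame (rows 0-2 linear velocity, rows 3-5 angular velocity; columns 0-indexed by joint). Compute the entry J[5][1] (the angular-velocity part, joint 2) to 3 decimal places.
1.000

axis z_1 = (0.0000,0.0000,1.0000); lever o_n−o_1 = (-1.7321,1.0000,1.0000)
cross product → J_v[:, 1] = (-1.0000,-1.7321,0.0000)
J_ω[:, 1] = z_1
entry J[5][1] = 1.0000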